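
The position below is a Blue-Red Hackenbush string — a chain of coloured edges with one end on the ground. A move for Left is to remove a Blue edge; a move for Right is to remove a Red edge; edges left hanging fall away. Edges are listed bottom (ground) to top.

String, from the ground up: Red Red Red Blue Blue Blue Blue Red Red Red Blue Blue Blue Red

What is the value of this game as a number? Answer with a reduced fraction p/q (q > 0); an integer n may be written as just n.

1 of 14 · R · max L −∞ · min R 0 -> -1
2 of 14 · RR · max L −∞ · min R -1 -> -2
3 of 14 · RRR · max L −∞ · min R -2 -> -3
4 of 14 · RRRB · max L -3 · min R -2 -> -5/2
5 of 14 · RRRBB · max L -5/2 · min R -2 -> -9/4
6 of 14 · RRRBBB · max L -9/4 · min R -2 -> -17/8
7 of 14 · RRRBBBB · max L -17/8 · min R -2 -> -33/16
8 of 14 · RRRBBBBR · max L -17/8 · min R -33/16 -> -67/32
9 of 14 · RRRBBBBRR · max L -17/8 · min R -67/32 -> -135/64
10 of 14 · RRRBBBBRRR · max L -17/8 · min R -135/64 -> -271/128
11 of 14 · RRRBBBBRRRB · max L -271/128 · min R -135/64 -> -541/256
12 of 14 · RRRBBBBRRRBB · max L -541/256 · min R -135/64 -> -1081/512
13 of 14 · RRRBBBBRRRBBB · max L -1081/512 · min R -135/64 -> -2161/1024
14 of 14 · RRRBBBBRRRBBBR · max L -1081/512 · min R -2161/1024 -> -4323/2048

-4323/2048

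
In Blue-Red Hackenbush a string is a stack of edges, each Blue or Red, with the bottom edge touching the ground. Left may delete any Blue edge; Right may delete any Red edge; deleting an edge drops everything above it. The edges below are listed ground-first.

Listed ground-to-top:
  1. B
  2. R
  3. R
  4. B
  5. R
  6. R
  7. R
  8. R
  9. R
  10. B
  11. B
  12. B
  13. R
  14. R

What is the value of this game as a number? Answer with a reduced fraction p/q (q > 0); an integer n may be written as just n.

edge 1 of 14 (B): { 0 | (no moves) } -> 1
edge 2 of 14 (R): { 0 | 1 } -> 1/2
edge 3 of 14 (R): { 0 | 1/2 1 } -> 1/4
edge 4 of 14 (B): { 0 1/4 | 1/2 1 } -> 3/8
edge 5 of 14 (R): { 0 1/4 | 3/8 1/2 1 } -> 5/16
edge 6 of 14 (R): { 0 1/4 | 5/16 3/8 1/2 1 } -> 9/32
edge 7 of 14 (R): { 0 1/4 | 9/32 5/16 3/8 1/2 1 } -> 17/64
edge 8 of 14 (R): { 0 1/4 | 17/64 9/32 5/16 3/8 1/2 1 } -> 33/128
edge 9 of 14 (R): { 0 1/4 | 33/128 17/64 9/32 5/16 3/8 1/2 1 } -> 65/256
edge 10 of 14 (B): { 0 1/4 65/256 | 33/128 17/64 9/32 5/16 3/8 1/2 1 } -> 131/512
edge 11 of 14 (B): { 0 1/4 65/256 131/512 | 33/128 17/64 9/32 5/16 3/8 1/2 1 } -> 263/1024
edge 12 of 14 (B): { 0 1/4 65/256 131/512 263/1024 | 33/128 17/64 9/32 5/16 3/8 1/2 1 } -> 527/2048
edge 13 of 14 (R): { 0 1/4 65/256 131/512 263/1024 | 527/2048 33/128 17/64 9/32 5/16 3/8 1/2 1 } -> 1053/4096
edge 14 of 14 (R): { 0 1/4 65/256 131/512 263/1024 | 1053/4096 527/2048 33/128 17/64 9/32 5/16 3/8 1/2 1 } -> 2105/8192

2105/8192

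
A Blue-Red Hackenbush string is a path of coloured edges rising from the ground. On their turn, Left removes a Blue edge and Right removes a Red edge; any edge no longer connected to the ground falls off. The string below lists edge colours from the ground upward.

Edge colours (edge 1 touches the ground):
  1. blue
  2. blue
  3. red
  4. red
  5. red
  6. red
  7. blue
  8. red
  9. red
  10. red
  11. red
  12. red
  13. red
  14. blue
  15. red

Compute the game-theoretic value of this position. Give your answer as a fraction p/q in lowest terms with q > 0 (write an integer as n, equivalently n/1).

Recurse on prefixes of the 15-edge string blue blue red red red red blue red red red red red red blue red:
v_1 [b]  L=[0]  R=[·]  => 1
v_2 [bb]  L=[0,1]  R=[·]  => 2
v_3 [bbr]  L=[0,1]  R=[2]  => 3/2
v_4 [bbrr]  L=[0,1]  R=[3/2,2]  => 5/4
v_5 [bbrrr]  L=[0,1]  R=[5/4,3/2,2]  => 9/8
v_6 [bbrrrr]  L=[0,1]  R=[9/8,5/4,3/2,2]  => 17/16
v_7 [bbrrrrb]  L=[0,1,17/16]  R=[9/8,5/4,3/2,2]  => 35/32
v_8 [bbrrrrbr]  L=[0,1,17/16]  R=[35/32,9/8,5/4,3/2,2]  => 69/64
v_9 [bbrrrrbrr]  L=[0,1,17/16]  R=[69/64,35/32,9/8,5/4,3/2,2]  => 137/128
v_10 [bbrrrrbrrr]  L=[0,1,17/16]  R=[137/128,69/64,35/32,9/8,5/4,3/2,2]  => 273/256
v_11 [bbrrrrbrrrr]  L=[0,1,17/16]  R=[273/256,137/128,69/64,35/32,9/8,5/4,3/2,2]  => 545/512
v_12 [bbrrrrbrrrrr]  L=[0,1,17/16]  R=[545/512,273/256,137/128,69/64,35/32,9/8,5/4,3/2,2]  => 1089/1024
v_13 [bbrrrrbrrrrrr]  L=[0,1,17/16]  R=[1089/1024,545/512,273/256,137/128,69/64,35/32,9/8,5/4,3/2,2]  => 2177/2048
v_14 [bbrrrrbrrrrrrb]  L=[0,1,17/16,2177/2048]  R=[1089/1024,545/512,273/256,137/128,69/64,35/32,9/8,5/4,3/2,2]  => 4355/4096
v_15 [bbrrrrbrrrrrrbr]  L=[0,1,17/16,2177/2048]  R=[4355/4096,1089/1024,545/512,273/256,137/128,69/64,35/32,9/8,5/4,3/2,2]  => 8709/8192

8709/8192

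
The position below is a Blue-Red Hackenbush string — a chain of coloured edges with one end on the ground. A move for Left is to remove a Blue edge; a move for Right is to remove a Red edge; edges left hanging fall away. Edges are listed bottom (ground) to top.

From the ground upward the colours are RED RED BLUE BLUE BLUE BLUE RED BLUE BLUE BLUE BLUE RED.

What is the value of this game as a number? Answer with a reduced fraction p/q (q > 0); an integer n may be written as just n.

Build value(s[:k]) for k = 1..12, string s = RED RED BLUE BLUE BLUE BLUE RED BLUE BLUE BLUE BLUE RED.
value(R) = { none | 0 } = -1
value(RR) = { none | -1, 0 } = -2
value(RRB) = { -2 | -1, 0 } = -3/2
value(RRBB) = { -2, -3/2 | -1, 0 } = -5/4
value(RRBBB) = { -2, -3/2, -5/4 | -1, 0 } = -9/8
value(RRBBBB) = { -2, -3/2, -5/4, -9/8 | -1, 0 } = -17/16
value(RRBBBBR) = { -2, -3/2, -5/4, -9/8 | -17/16, -1, 0 } = -35/32
value(RRBBBBRB) = { -2, -3/2, -5/4, -9/8, -35/32 | -17/16, -1, 0 } = -69/64
value(RRBBBBRBB) = { -2, -3/2, -5/4, -9/8, -35/32, -69/64 | -17/16, -1, 0 } = -137/128
value(RRBBBBRBBB) = { -2, -3/2, -5/4, -9/8, -35/32, -69/64, -137/128 | -17/16, -1, 0 } = -273/256
value(RRBBBBRBBBB) = { -2, -3/2, -5/4, -9/8, -35/32, -69/64, -137/128, -273/256 | -17/16, -1, 0 } = -545/512
value(RRBBBBRBBBBR) = { -2, -3/2, -5/4, -9/8, -35/32, -69/64, -137/128, -273/256 | -545/512, -17/16, -1, 0 } = -1091/1024

-1091/1024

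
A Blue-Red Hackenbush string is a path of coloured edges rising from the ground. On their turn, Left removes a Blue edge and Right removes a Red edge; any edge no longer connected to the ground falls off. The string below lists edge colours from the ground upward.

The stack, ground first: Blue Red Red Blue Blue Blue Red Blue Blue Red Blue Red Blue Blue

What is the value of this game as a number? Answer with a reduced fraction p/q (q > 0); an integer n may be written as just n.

Prefix values for Blue Red Red Blue Blue Blue Red Blue Blue Red Blue Red Blue Blue via {L|R} + simplicity:
v_1 [B]  L=[0]  R=[]  → 1
v_2 [BR]  L=[0]  R=[1]  → 1/2
v_3 [BRR]  L=[0]  R=[1/2 1]  → 1/4
v_4 [BRRB]  L=[0 1/4]  R=[1/2 1]  → 3/8
v_5 [BRRBB]  L=[0 1/4 3/8]  R=[1/2 1]  → 7/16
v_6 [BRRBBB]  L=[0 1/4 3/8 7/16]  R=[1/2 1]  → 15/32
v_7 [BRRBBBR]  L=[0 1/4 3/8 7/16]  R=[15/32 1/2 1]  → 29/64
v_8 [BRRBBBRB]  L=[0 1/4 3/8 7/16 29/64]  R=[15/32 1/2 1]  → 59/128
v_9 [BRRBBBRBB]  L=[0 1/4 3/8 7/16 29/64 59/128]  R=[15/32 1/2 1]  → 119/256
v_10 [BRRBBBRBBR]  L=[0 1/4 3/8 7/16 29/64 59/128]  R=[119/256 15/32 1/2 1]  → 237/512
v_11 [BRRBBBRBBRB]  L=[0 1/4 3/8 7/16 29/64 59/128 237/512]  R=[119/256 15/32 1/2 1]  → 475/1024
v_12 [BRRBBBRBBRBR]  L=[0 1/4 3/8 7/16 29/64 59/128 237/512]  R=[475/1024 119/256 15/32 1/2 1]  → 949/2048
v_13 [BRRBBBRBBRBRB]  L=[0 1/4 3/8 7/16 29/64 59/128 237/512 949/2048]  R=[475/1024 119/256 15/32 1/2 1]  → 1899/4096
v_14 [BRRBBBRBBRBRBB]  L=[0 1/4 3/8 7/16 29/64 59/128 237/512 949/2048 1899/4096]  R=[475/1024 119/256 15/32 1/2 1]  → 3799/8192

3799/8192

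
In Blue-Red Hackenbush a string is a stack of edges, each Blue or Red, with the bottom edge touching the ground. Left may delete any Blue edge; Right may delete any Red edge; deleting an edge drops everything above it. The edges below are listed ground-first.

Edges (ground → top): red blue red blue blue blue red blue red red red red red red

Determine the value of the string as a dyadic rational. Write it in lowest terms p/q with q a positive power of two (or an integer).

val(r) = { — | 0 } so -1
val(rb) = { -1 | 0 } so -1/2
val(rbr) = { -1 | -1/2,0 } so -3/4
val(rbrb) = { -1,-3/4 | -1/2,0 } so -5/8
val(rbrbb) = { -1,-3/4,-5/8 | -1/2,0 } so -9/16
val(rbrbbb) = { -1,-3/4,-5/8,-9/16 | -1/2,0 } so -17/32
val(rbrbbbr) = { -1,-3/4,-5/8,-9/16 | -17/32,-1/2,0 } so -35/64
val(rbrbbbrb) = { -1,-3/4,-5/8,-9/16,-35/64 | -17/32,-1/2,0 } so -69/128
val(rbrbbbrbr) = { -1,-3/4,-5/8,-9/16,-35/64 | -69/128,-17/32,-1/2,0 } so -139/256
val(rbrbbbrbrr) = { -1,-3/4,-5/8,-9/16,-35/64 | -139/256,-69/128,-17/32,-1/2,0 } so -279/512
val(rbrbbbrbrrr) = { -1,-3/4,-5/8,-9/16,-35/64 | -279/512,-139/256,-69/128,-17/32,-1/2,0 } so -559/1024
val(rbrbbbrbrrrr) = { -1,-3/4,-5/8,-9/16,-35/64 | -559/1024,-279/512,-139/256,-69/128,-17/32,-1/2,0 } so -1119/2048
val(rbrbbbrbrrrrr) = { -1,-3/4,-5/8,-9/16,-35/64 | -1119/2048,-559/1024,-279/512,-139/256,-69/128,-17/32,-1/2,0 } so -2239/4096
val(rbrbbbrbrrrrrr) = { -1,-3/4,-5/8,-9/16,-35/64 | -2239/4096,-1119/2048,-559/1024,-279/512,-139/256,-69/128,-17/32,-1/2,0 } so -4479/8192

-4479/8192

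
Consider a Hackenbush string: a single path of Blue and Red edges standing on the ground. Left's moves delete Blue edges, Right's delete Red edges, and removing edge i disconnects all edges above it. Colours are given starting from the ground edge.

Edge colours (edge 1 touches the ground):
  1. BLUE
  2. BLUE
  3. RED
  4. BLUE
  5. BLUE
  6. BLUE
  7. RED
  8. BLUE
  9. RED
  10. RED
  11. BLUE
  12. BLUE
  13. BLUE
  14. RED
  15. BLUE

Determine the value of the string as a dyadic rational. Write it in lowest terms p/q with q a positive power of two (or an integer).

B: Left { 0 }, Right { ∅ } ⇒ simplest 1
BB: Left { 0 1 }, Right { ∅ } ⇒ simplest 2
BBR: Left { 0 1 }, Right { 2 } ⇒ simplest 3/2
BBRB: Left { 0 1 3/2 }, Right { 2 } ⇒ simplest 7/4
BBRBB: Left { 0 1 3/2 7/4 }, Right { 2 } ⇒ simplest 15/8
BBRBBB: Left { 0 1 3/2 7/4 15/8 }, Right { 2 } ⇒ simplest 31/16
BBRBBBR: Left { 0 1 3/2 7/4 15/8 }, Right { 31/16 2 } ⇒ simplest 61/32
BBRBBBRB: Left { 0 1 3/2 7/4 15/8 61/32 }, Right { 31/16 2 } ⇒ simplest 123/64
BBRBBBRBR: Left { 0 1 3/2 7/4 15/8 61/32 }, Right { 123/64 31/16 2 } ⇒ simplest 245/128
BBRBBBRBRR: Left { 0 1 3/2 7/4 15/8 61/32 }, Right { 245/128 123/64 31/16 2 } ⇒ simplest 489/256
BBRBBBRBRRB: Left { 0 1 3/2 7/4 15/8 61/32 489/256 }, Right { 245/128 123/64 31/16 2 } ⇒ simplest 979/512
BBRBBBRBRRBB: Left { 0 1 3/2 7/4 15/8 61/32 489/256 979/512 }, Right { 245/128 123/64 31/16 2 } ⇒ simplest 1959/1024
BBRBBBRBRRBBB: Left { 0 1 3/2 7/4 15/8 61/32 489/256 979/512 1959/1024 }, Right { 245/128 123/64 31/16 2 } ⇒ simplest 3919/2048
BBRBBBRBRRBBBR: Left { 0 1 3/2 7/4 15/8 61/32 489/256 979/512 1959/1024 }, Right { 3919/2048 245/128 123/64 31/16 2 } ⇒ simplest 7837/4096
BBRBBBRBRRBBBRB: Left { 0 1 3/2 7/4 15/8 61/32 489/256 979/512 1959/1024 7837/4096 }, Right { 3919/2048 245/128 123/64 31/16 2 } ⇒ simplest 15675/8192

15675/8192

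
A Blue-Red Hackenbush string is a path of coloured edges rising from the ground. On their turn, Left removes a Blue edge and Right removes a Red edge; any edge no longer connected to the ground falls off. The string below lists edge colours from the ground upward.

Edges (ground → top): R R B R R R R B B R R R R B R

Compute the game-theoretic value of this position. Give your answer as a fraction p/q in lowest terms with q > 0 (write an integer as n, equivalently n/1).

-15995/8192

Prefix values for R R B R R R R B B R R R R B R via {L|R} + simplicity:
step 1: add R to get R; options L={  } R={ 0 } -> -1
step 2: add R to get RR; options L={  } R={ -1, 0 } -> -2
step 3: add B to get RRB; options L={ -2 } R={ -1, 0 } -> -3/2
step 4: add R to get RRBR; options L={ -2 } R={ -3/2, -1, 0 } -> -7/4
step 5: add R to get RRBRR; options L={ -2 } R={ -7/4, -3/2, -1, 0 } -> -15/8
step 6: add R to get RRBRRR; options L={ -2 } R={ -15/8, -7/4, -3/2, -1, 0 } -> -31/16
step 7: add R to get RRBRRRR; options L={ -2 } R={ -31/16, -15/8, -7/4, -3/2, -1, 0 } -> -63/32
step 8: add B to get RRBRRRRB; options L={ -2, -63/32 } R={ -31/16, -15/8, -7/4, -3/2, -1, 0 } -> -125/64
step 9: add B to get RRBRRRRBB; options L={ -2, -63/32, -125/64 } R={ -31/16, -15/8, -7/4, -3/2, -1, 0 } -> -249/128
step 10: add R to get RRBRRRRBBR; options L={ -2, -63/32, -125/64 } R={ -249/128, -31/16, -15/8, -7/4, -3/2, -1, 0 } -> -499/256
step 11: add R to get RRBRRRRBBRR; options L={ -2, -63/32, -125/64 } R={ -499/256, -249/128, -31/16, -15/8, -7/4, -3/2, -1, 0 } -> -999/512
step 12: add R to get RRBRRRRBBRRR; options L={ -2, -63/32, -125/64 } R={ -999/512, -499/256, -249/128, -31/16, -15/8, -7/4, -3/2, -1, 0 } -> -1999/1024
step 13: add R to get RRBRRRRBBRRRR; options L={ -2, -63/32, -125/64 } R={ -1999/1024, -999/512, -499/256, -249/128, -31/16, -15/8, -7/4, -3/2, -1, 0 } -> -3999/2048
step 14: add B to get RRBRRRRBBRRRRB; options L={ -2, -63/32, -125/64, -3999/2048 } R={ -1999/1024, -999/512, -499/256, -249/128, -31/16, -15/8, -7/4, -3/2, -1, 0 } -> -7997/4096
step 15: add R to get RRBRRRRBBRRRRBR; options L={ -2, -63/32, -125/64, -3999/2048 } R={ -7997/4096, -1999/1024, -999/512, -499/256, -249/128, -31/16, -15/8, -7/4, -3/2, -1, 0 } -> -15995/8192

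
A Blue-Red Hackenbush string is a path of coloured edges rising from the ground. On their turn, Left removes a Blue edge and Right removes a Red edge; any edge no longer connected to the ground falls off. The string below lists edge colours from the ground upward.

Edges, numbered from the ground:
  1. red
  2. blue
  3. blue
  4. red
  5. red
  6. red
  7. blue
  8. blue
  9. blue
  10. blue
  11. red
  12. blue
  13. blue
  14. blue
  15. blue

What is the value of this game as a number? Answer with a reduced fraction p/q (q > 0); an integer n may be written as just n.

Build value(s[:k]) for k = 1..15, string s = red blue blue red red red blue blue blue blue red blue blue blue blue.
edge 1 of 15 (red): { (no moves) | 0 } ⇒ -1
edge 2 of 15 (blue): { -1 | 0 } ⇒ -1/2
edge 3 of 15 (blue): { -1,-1/2 | 0 } ⇒ -1/4
edge 4 of 15 (red): { -1,-1/2 | -1/4,0 } ⇒ -3/8
edge 5 of 15 (red): { -1,-1/2 | -3/8,-1/4,0 } ⇒ -7/16
edge 6 of 15 (red): { -1,-1/2 | -7/16,-3/8,-1/4,0 } ⇒ -15/32
edge 7 of 15 (blue): { -1,-1/2,-15/32 | -7/16,-3/8,-1/4,0 } ⇒ -29/64
edge 8 of 15 (blue): { -1,-1/2,-15/32,-29/64 | -7/16,-3/8,-1/4,0 } ⇒ -57/128
edge 9 of 15 (blue): { -1,-1/2,-15/32,-29/64,-57/128 | -7/16,-3/8,-1/4,0 } ⇒ -113/256
edge 10 of 15 (blue): { -1,-1/2,-15/32,-29/64,-57/128,-113/256 | -7/16,-3/8,-1/4,0 } ⇒ -225/512
edge 11 of 15 (red): { -1,-1/2,-15/32,-29/64,-57/128,-113/256 | -225/512,-7/16,-3/8,-1/4,0 } ⇒ -451/1024
edge 12 of 15 (blue): { -1,-1/2,-15/32,-29/64,-57/128,-113/256,-451/1024 | -225/512,-7/16,-3/8,-1/4,0 } ⇒ -901/2048
edge 13 of 15 (blue): { -1,-1/2,-15/32,-29/64,-57/128,-113/256,-451/1024,-901/2048 | -225/512,-7/16,-3/8,-1/4,0 } ⇒ -1801/4096
edge 14 of 15 (blue): { -1,-1/2,-15/32,-29/64,-57/128,-113/256,-451/1024,-901/2048,-1801/4096 | -225/512,-7/16,-3/8,-1/4,0 } ⇒ -3601/8192
edge 15 of 15 (blue): { -1,-1/2,-15/32,-29/64,-57/128,-113/256,-451/1024,-901/2048,-1801/4096,-3601/8192 | -225/512,-7/16,-3/8,-1/4,0 } ⇒ -7201/16384

-7201/16384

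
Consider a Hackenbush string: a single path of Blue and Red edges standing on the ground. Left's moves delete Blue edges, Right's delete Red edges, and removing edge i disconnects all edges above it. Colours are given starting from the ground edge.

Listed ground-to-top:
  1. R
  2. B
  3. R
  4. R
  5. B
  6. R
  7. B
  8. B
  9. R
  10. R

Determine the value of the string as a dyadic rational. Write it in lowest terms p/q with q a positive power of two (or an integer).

Prefix values for R B R R B R B B R R via {L|R} + simplicity:
step 1: add R to get R; options L={  } R={ 0 } ⇒ -1
step 2: add B to get RB; options L={ -1 } R={ 0 } ⇒ -1/2
step 3: add R to get RBR; options L={ -1 } R={ -1/2,0 } ⇒ -3/4
step 4: add R to get RBRR; options L={ -1 } R={ -3/4,-1/2,0 } ⇒ -7/8
step 5: add B to get RBRRB; options L={ -1,-7/8 } R={ -3/4,-1/2,0 } ⇒ -13/16
step 6: add R to get RBRRBR; options L={ -1,-7/8 } R={ -13/16,-3/4,-1/2,0 } ⇒ -27/32
step 7: add B to get RBRRBRB; options L={ -1,-7/8,-27/32 } R={ -13/16,-3/4,-1/2,0 } ⇒ -53/64
step 8: add B to get RBRRBRBB; options L={ -1,-7/8,-27/32,-53/64 } R={ -13/16,-3/4,-1/2,0 } ⇒ -105/128
step 9: add R to get RBRRBRBBR; options L={ -1,-7/8,-27/32,-53/64 } R={ -105/128,-13/16,-3/4,-1/2,0 } ⇒ -211/256
step 10: add R to get RBRRBRBBRR; options L={ -1,-7/8,-27/32,-53/64 } R={ -211/256,-105/128,-13/16,-3/4,-1/2,0 } ⇒ -423/512

-423/512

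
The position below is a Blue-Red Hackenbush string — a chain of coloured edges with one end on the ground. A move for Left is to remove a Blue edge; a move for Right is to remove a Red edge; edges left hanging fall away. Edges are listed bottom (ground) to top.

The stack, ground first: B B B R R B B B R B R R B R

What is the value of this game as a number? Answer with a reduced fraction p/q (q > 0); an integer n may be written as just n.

Prefix values for B B B R R B B B R B R R B R via {L|R} + simplicity:
val_1 [B]  L=[0]  R=[(no moves)]  so 1
val_2 [BB]  L=[0,1]  R=[(no moves)]  so 2
val_3 [BBB]  L=[0,1,2]  R=[(no moves)]  so 3
val_4 [BBBR]  L=[0,1,2]  R=[3]  so 5/2
val_5 [BBBRR]  L=[0,1,2]  R=[5/2,3]  so 9/4
val_6 [BBBRRB]  L=[0,1,2,9/4]  R=[5/2,3]  so 19/8
val_7 [BBBRRBB]  L=[0,1,2,9/4,19/8]  R=[5/2,3]  so 39/16
val_8 [BBBRRBBB]  L=[0,1,2,9/4,19/8,39/16]  R=[5/2,3]  so 79/32
val_9 [BBBRRBBBR]  L=[0,1,2,9/4,19/8,39/16]  R=[79/32,5/2,3]  so 157/64
val_10 [BBBRRBBBRB]  L=[0,1,2,9/4,19/8,39/16,157/64]  R=[79/32,5/2,3]  so 315/128
val_11 [BBBRRBBBRBR]  L=[0,1,2,9/4,19/8,39/16,157/64]  R=[315/128,79/32,5/2,3]  so 629/256
val_12 [BBBRRBBBRBRR]  L=[0,1,2,9/4,19/8,39/16,157/64]  R=[629/256,315/128,79/32,5/2,3]  so 1257/512
val_13 [BBBRRBBBRBRRB]  L=[0,1,2,9/4,19/8,39/16,157/64,1257/512]  R=[629/256,315/128,79/32,5/2,3]  so 2515/1024
val_14 [BBBRRBBBRBRRBR]  L=[0,1,2,9/4,19/8,39/16,157/64,1257/512]  R=[2515/1024,629/256,315/128,79/32,5/2,3]  so 5029/2048

5029/2048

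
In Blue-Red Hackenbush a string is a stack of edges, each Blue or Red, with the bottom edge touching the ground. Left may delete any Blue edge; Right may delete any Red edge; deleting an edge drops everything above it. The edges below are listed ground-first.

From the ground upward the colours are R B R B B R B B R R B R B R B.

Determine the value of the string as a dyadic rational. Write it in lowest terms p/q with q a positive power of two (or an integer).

R: Left { — }, Right { 0 } — simplest -1
RB: Left { -1 }, Right { 0 } — simplest -1/2
RBR: Left { -1 }, Right { -1/2 0 } — simplest -3/4
RBRB: Left { -1 -3/4 }, Right { -1/2 0 } — simplest -5/8
RBRBB: Left { -1 -3/4 -5/8 }, Right { -1/2 0 } — simplest -9/16
RBRBBR: Left { -1 -3/4 -5/8 }, Right { -9/16 -1/2 0 } — simplest -19/32
RBRBBRB: Left { -1 -3/4 -5/8 -19/32 }, Right { -9/16 -1/2 0 } — simplest -37/64
RBRBBRBB: Left { -1 -3/4 -5/8 -19/32 -37/64 }, Right { -9/16 -1/2 0 } — simplest -73/128
RBRBBRBBR: Left { -1 -3/4 -5/8 -19/32 -37/64 }, Right { -73/128 -9/16 -1/2 0 } — simplest -147/256
RBRBBRBBRR: Left { -1 -3/4 -5/8 -19/32 -37/64 }, Right { -147/256 -73/128 -9/16 -1/2 0 } — simplest -295/512
RBRBBRBBRRB: Left { -1 -3/4 -5/8 -19/32 -37/64 -295/512 }, Right { -147/256 -73/128 -9/16 -1/2 0 } — simplest -589/1024
RBRBBRBBRRBR: Left { -1 -3/4 -5/8 -19/32 -37/64 -295/512 }, Right { -589/1024 -147/256 -73/128 -9/16 -1/2 0 } — simplest -1179/2048
RBRBBRBBRRBRB: Left { -1 -3/4 -5/8 -19/32 -37/64 -295/512 -1179/2048 }, Right { -589/1024 -147/256 -73/128 -9/16 -1/2 0 } — simplest -2357/4096
RBRBBRBBRRBRBR: Left { -1 -3/4 -5/8 -19/32 -37/64 -295/512 -1179/2048 }, Right { -2357/4096 -589/1024 -147/256 -73/128 -9/16 -1/2 0 } — simplest -4715/8192
RBRBBRBBRRBRBRB: Left { -1 -3/4 -5/8 -19/32 -37/64 -295/512 -1179/2048 -4715/8192 }, Right { -2357/4096 -589/1024 -147/256 -73/128 -9/16 -1/2 0 } — simplest -9429/16384

-9429/16384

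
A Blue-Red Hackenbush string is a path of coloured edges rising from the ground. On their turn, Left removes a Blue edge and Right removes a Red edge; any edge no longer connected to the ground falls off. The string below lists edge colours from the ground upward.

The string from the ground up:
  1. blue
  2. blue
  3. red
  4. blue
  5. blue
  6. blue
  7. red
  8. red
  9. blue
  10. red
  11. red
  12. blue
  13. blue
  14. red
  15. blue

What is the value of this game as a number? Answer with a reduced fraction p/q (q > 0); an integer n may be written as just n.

15515/8192

Build g(s[:k]) for k = 1..15, string s = blue blue red blue blue blue red red blue red red blue blue red blue.
b: Left { 0 }, Right { ∅ } gives simplest 1
bb: Left { 0,1 }, Right { ∅ } gives simplest 2
bbr: Left { 0,1 }, Right { 2 } gives simplest 3/2
bbrb: Left { 0,1,3/2 }, Right { 2 } gives simplest 7/4
bbrbb: Left { 0,1,3/2,7/4 }, Right { 2 } gives simplest 15/8
bbrbbb: Left { 0,1,3/2,7/4,15/8 }, Right { 2 } gives simplest 31/16
bbrbbbr: Left { 0,1,3/2,7/4,15/8 }, Right { 31/16,2 } gives simplest 61/32
bbrbbbrr: Left { 0,1,3/2,7/4,15/8 }, Right { 61/32,31/16,2 } gives simplest 121/64
bbrbbbrrb: Left { 0,1,3/2,7/4,15/8,121/64 }, Right { 61/32,31/16,2 } gives simplest 243/128
bbrbbbrrbr: Left { 0,1,3/2,7/4,15/8,121/64 }, Right { 243/128,61/32,31/16,2 } gives simplest 485/256
bbrbbbrrbrr: Left { 0,1,3/2,7/4,15/8,121/64 }, Right { 485/256,243/128,61/32,31/16,2 } gives simplest 969/512
bbrbbbrrbrrb: Left { 0,1,3/2,7/4,15/8,121/64,969/512 }, Right { 485/256,243/128,61/32,31/16,2 } gives simplest 1939/1024
bbrbbbrrbrrbb: Left { 0,1,3/2,7/4,15/8,121/64,969/512,1939/1024 }, Right { 485/256,243/128,61/32,31/16,2 } gives simplest 3879/2048
bbrbbbrrbrrbbr: Left { 0,1,3/2,7/4,15/8,121/64,969/512,1939/1024 }, Right { 3879/2048,485/256,243/128,61/32,31/16,2 } gives simplest 7757/4096
bbrbbbrrbrrbbrb: Left { 0,1,3/2,7/4,15/8,121/64,969/512,1939/1024,7757/4096 }, Right { 3879/2048,485/256,243/128,61/32,31/16,2 } gives simplest 15515/8192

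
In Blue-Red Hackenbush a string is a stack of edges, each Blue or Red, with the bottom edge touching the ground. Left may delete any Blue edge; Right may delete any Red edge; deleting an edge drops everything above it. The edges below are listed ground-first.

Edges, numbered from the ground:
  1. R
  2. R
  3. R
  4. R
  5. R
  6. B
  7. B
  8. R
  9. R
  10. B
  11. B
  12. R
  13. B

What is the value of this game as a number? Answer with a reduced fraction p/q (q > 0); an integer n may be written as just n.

1 of 13 · R · max L −∞ · min R 0 — -1
2 of 13 · RR · max L −∞ · min R -1 — -2
3 of 13 · RRR · max L −∞ · min R -2 — -3
4 of 13 · RRRR · max L −∞ · min R -3 — -4
5 of 13 · RRRRR · max L −∞ · min R -4 — -5
6 of 13 · RRRRRB · max L -5 · min R -4 — -9/2
7 of 13 · RRRRRBB · max L -9/2 · min R -4 — -17/4
8 of 13 · RRRRRBBR · max L -9/2 · min R -17/4 — -35/8
9 of 13 · RRRRRBBRR · max L -9/2 · min R -35/8 — -71/16
10 of 13 · RRRRRBBRRB · max L -71/16 · min R -35/8 — -141/32
11 of 13 · RRRRRBBRRBB · max L -141/32 · min R -35/8 — -281/64
12 of 13 · RRRRRBBRRBBR · max L -141/32 · min R -281/64 — -563/128
13 of 13 · RRRRRBBRRBBRB · max L -563/128 · min R -281/64 — -1125/256

-1125/256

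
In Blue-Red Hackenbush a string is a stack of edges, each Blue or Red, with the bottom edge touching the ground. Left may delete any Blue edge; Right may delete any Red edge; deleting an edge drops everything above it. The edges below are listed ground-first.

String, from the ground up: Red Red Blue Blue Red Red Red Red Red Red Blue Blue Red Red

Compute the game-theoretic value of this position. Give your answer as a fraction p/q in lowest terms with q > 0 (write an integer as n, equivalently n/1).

-6119/4096

val(R) = { — | 0 } — -1
val(RR) = { — | -1,0 } — -2
val(RRB) = { -2 | -1,0 } — -3/2
val(RRBB) = { -2,-3/2 | -1,0 } — -5/4
val(RRBBR) = { -2,-3/2 | -5/4,-1,0 } — -11/8
val(RRBBRR) = { -2,-3/2 | -11/8,-5/4,-1,0 } — -23/16
val(RRBBRRR) = { -2,-3/2 | -23/16,-11/8,-5/4,-1,0 } — -47/32
val(RRBBRRRR) = { -2,-3/2 | -47/32,-23/16,-11/8,-5/4,-1,0 } — -95/64
val(RRBBRRRRR) = { -2,-3/2 | -95/64,-47/32,-23/16,-11/8,-5/4,-1,0 } — -191/128
val(RRBBRRRRRR) = { -2,-3/2 | -191/128,-95/64,-47/32,-23/16,-11/8,-5/4,-1,0 } — -383/256
val(RRBBRRRRRRB) = { -2,-3/2,-383/256 | -191/128,-95/64,-47/32,-23/16,-11/8,-5/4,-1,0 } — -765/512
val(RRBBRRRRRRBB) = { -2,-3/2,-383/256,-765/512 | -191/128,-95/64,-47/32,-23/16,-11/8,-5/4,-1,0 } — -1529/1024
val(RRBBRRRRRRBBR) = { -2,-3/2,-383/256,-765/512 | -1529/1024,-191/128,-95/64,-47/32,-23/16,-11/8,-5/4,-1,0 } — -3059/2048
val(RRBBRRRRRRBBRR) = { -2,-3/2,-383/256,-765/512 | -3059/2048,-1529/1024,-191/128,-95/64,-47/32,-23/16,-11/8,-5/4,-1,0 } — -6119/4096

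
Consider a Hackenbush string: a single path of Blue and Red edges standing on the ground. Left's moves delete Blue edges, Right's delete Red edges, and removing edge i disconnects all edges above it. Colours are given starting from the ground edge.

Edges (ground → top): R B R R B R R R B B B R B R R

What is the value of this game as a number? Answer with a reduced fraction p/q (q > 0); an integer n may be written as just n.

Build value(s[:k]) for k = 1..15, string s = R B R R B R R R B B B R B R R.
value(R) = { · | 0 } => -1
value(RB) = { -1 | 0 } => -1/2
value(RBR) = { -1 | -1/2,0 } => -3/4
value(RBRR) = { -1 | -3/4,-1/2,0 } => -7/8
value(RBRRB) = { -1,-7/8 | -3/4,-1/2,0 } => -13/16
value(RBRRBR) = { -1,-7/8 | -13/16,-3/4,-1/2,0 } => -27/32
value(RBRRBRR) = { -1,-7/8 | -27/32,-13/16,-3/4,-1/2,0 } => -55/64
value(RBRRBRRR) = { -1,-7/8 | -55/64,-27/32,-13/16,-3/4,-1/2,0 } => -111/128
value(RBRRBRRRB) = { -1,-7/8,-111/128 | -55/64,-27/32,-13/16,-3/4,-1/2,0 } => -221/256
value(RBRRBRRRBB) = { -1,-7/8,-111/128,-221/256 | -55/64,-27/32,-13/16,-3/4,-1/2,0 } => -441/512
value(RBRRBRRRBBB) = { -1,-7/8,-111/128,-221/256,-441/512 | -55/64,-27/32,-13/16,-3/4,-1/2,0 } => -881/1024
value(RBRRBRRRBBBR) = { -1,-7/8,-111/128,-221/256,-441/512 | -881/1024,-55/64,-27/32,-13/16,-3/4,-1/2,0 } => -1763/2048
value(RBRRBRRRBBBRB) = { -1,-7/8,-111/128,-221/256,-441/512,-1763/2048 | -881/1024,-55/64,-27/32,-13/16,-3/4,-1/2,0 } => -3525/4096
value(RBRRBRRRBBBRBR) = { -1,-7/8,-111/128,-221/256,-441/512,-1763/2048 | -3525/4096,-881/1024,-55/64,-27/32,-13/16,-3/4,-1/2,0 } => -7051/8192
value(RBRRBRRRBBBRBRR) = { -1,-7/8,-111/128,-221/256,-441/512,-1763/2048 | -7051/8192,-3525/4096,-881/1024,-55/64,-27/32,-13/16,-3/4,-1/2,0 } => -14103/16384

-14103/16384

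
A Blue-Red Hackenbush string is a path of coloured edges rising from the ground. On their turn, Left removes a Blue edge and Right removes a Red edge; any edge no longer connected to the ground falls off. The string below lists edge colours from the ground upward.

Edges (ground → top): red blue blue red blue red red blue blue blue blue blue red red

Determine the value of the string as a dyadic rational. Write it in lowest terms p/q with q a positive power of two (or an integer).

-2823/8192

Build val(s[:k]) for k = 1..14, string s = red blue blue red blue red red blue blue blue blue blue red red.
step 1: add red to get r; options L={ — } R={ 0 } ⇒ -1
step 2: add blue to get rb; options L={ -1 } R={ 0 } ⇒ -1/2
step 3: add blue to get rbb; options L={ -1,-1/2 } R={ 0 } ⇒ -1/4
step 4: add red to get rbbr; options L={ -1,-1/2 } R={ -1/4,0 } ⇒ -3/8
step 5: add blue to get rbbrb; options L={ -1,-1/2,-3/8 } R={ -1/4,0 } ⇒ -5/16
step 6: add red to get rbbrbr; options L={ -1,-1/2,-3/8 } R={ -5/16,-1/4,0 } ⇒ -11/32
step 7: add red to get rbbrbrr; options L={ -1,-1/2,-3/8 } R={ -11/32,-5/16,-1/4,0 } ⇒ -23/64
step 8: add blue to get rbbrbrrb; options L={ -1,-1/2,-3/8,-23/64 } R={ -11/32,-5/16,-1/4,0 } ⇒ -45/128
step 9: add blue to get rbbrbrrbb; options L={ -1,-1/2,-3/8,-23/64,-45/128 } R={ -11/32,-5/16,-1/4,0 } ⇒ -89/256
step 10: add blue to get rbbrbrrbbb; options L={ -1,-1/2,-3/8,-23/64,-45/128,-89/256 } R={ -11/32,-5/16,-1/4,0 } ⇒ -177/512
step 11: add blue to get rbbrbrrbbbb; options L={ -1,-1/2,-3/8,-23/64,-45/128,-89/256,-177/512 } R={ -11/32,-5/16,-1/4,0 } ⇒ -353/1024
step 12: add blue to get rbbrbrrbbbbb; options L={ -1,-1/2,-3/8,-23/64,-45/128,-89/256,-177/512,-353/1024 } R={ -11/32,-5/16,-1/4,0 } ⇒ -705/2048
step 13: add red to get rbbrbrrbbbbbr; options L={ -1,-1/2,-3/8,-23/64,-45/128,-89/256,-177/512,-353/1024 } R={ -705/2048,-11/32,-5/16,-1/4,0 } ⇒ -1411/4096
step 14: add red to get rbbrbrrbbbbbrr; options L={ -1,-1/2,-3/8,-23/64,-45/128,-89/256,-177/512,-353/1024 } R={ -1411/4096,-705/2048,-11/32,-5/16,-1/4,0 } ⇒ -2823/8192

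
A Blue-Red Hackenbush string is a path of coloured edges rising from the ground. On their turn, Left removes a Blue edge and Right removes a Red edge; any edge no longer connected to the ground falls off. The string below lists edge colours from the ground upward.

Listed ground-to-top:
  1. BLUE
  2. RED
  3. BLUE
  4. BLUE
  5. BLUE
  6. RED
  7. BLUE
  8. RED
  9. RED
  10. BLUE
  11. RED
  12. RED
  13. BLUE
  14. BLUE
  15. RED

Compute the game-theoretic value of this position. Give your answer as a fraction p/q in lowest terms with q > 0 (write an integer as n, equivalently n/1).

14925/16384

Recurse on prefixes of the 15-edge string BLUE RED BLUE BLUE BLUE RED BLUE RED RED BLUE RED RED BLUE BLUE RED:
g_1 [B]  L=[0]  R=[none]  ⇒ 1
g_2 [BR]  L=[0]  R=[1]  ⇒ 1/2
g_3 [BRB]  L=[0, 1/2]  R=[1]  ⇒ 3/4
g_4 [BRBB]  L=[0, 1/2, 3/4]  R=[1]  ⇒ 7/8
g_5 [BRBBB]  L=[0, 1/2, 3/4, 7/8]  R=[1]  ⇒ 15/16
g_6 [BRBBBR]  L=[0, 1/2, 3/4, 7/8]  R=[15/16, 1]  ⇒ 29/32
g_7 [BRBBBRB]  L=[0, 1/2, 3/4, 7/8, 29/32]  R=[15/16, 1]  ⇒ 59/64
g_8 [BRBBBRBR]  L=[0, 1/2, 3/4, 7/8, 29/32]  R=[59/64, 15/16, 1]  ⇒ 117/128
g_9 [BRBBBRBRR]  L=[0, 1/2, 3/4, 7/8, 29/32]  R=[117/128, 59/64, 15/16, 1]  ⇒ 233/256
g_10 [BRBBBRBRRB]  L=[0, 1/2, 3/4, 7/8, 29/32, 233/256]  R=[117/128, 59/64, 15/16, 1]  ⇒ 467/512
g_11 [BRBBBRBRRBR]  L=[0, 1/2, 3/4, 7/8, 29/32, 233/256]  R=[467/512, 117/128, 59/64, 15/16, 1]  ⇒ 933/1024
g_12 [BRBBBRBRRBRR]  L=[0, 1/2, 3/4, 7/8, 29/32, 233/256]  R=[933/1024, 467/512, 117/128, 59/64, 15/16, 1]  ⇒ 1865/2048
g_13 [BRBBBRBRRBRRB]  L=[0, 1/2, 3/4, 7/8, 29/32, 233/256, 1865/2048]  R=[933/1024, 467/512, 117/128, 59/64, 15/16, 1]  ⇒ 3731/4096
g_14 [BRBBBRBRRBRRBB]  L=[0, 1/2, 3/4, 7/8, 29/32, 233/256, 1865/2048, 3731/4096]  R=[933/1024, 467/512, 117/128, 59/64, 15/16, 1]  ⇒ 7463/8192
g_15 [BRBBBRBRRBRRBBR]  L=[0, 1/2, 3/4, 7/8, 29/32, 233/256, 1865/2048, 3731/4096]  R=[7463/8192, 933/1024, 467/512, 117/128, 59/64, 15/16, 1]  ⇒ 14925/16384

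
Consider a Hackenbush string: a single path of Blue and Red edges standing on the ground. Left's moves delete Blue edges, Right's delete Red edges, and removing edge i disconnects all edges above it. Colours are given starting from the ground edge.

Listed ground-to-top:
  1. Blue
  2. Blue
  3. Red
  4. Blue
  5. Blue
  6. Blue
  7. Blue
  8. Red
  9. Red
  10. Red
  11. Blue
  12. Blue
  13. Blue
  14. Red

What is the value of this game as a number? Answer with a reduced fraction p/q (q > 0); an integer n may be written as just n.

7965/4096

Recurse on prefixes of the 14-edge string Blue Blue Red Blue Blue Blue Blue Red Red Red Blue Blue Blue Red:
edge 1 of 14 (Blue): { 0 | — } = 1
edge 2 of 14 (Blue): { 0; 1 | — } = 2
edge 3 of 14 (Red): { 0; 1 | 2 } = 3/2
edge 4 of 14 (Blue): { 0; 1; 3/2 | 2 } = 7/4
edge 5 of 14 (Blue): { 0; 1; 3/2; 7/4 | 2 } = 15/8
edge 6 of 14 (Blue): { 0; 1; 3/2; 7/4; 15/8 | 2 } = 31/16
edge 7 of 14 (Blue): { 0; 1; 3/2; 7/4; 15/8; 31/16 | 2 } = 63/32
edge 8 of 14 (Red): { 0; 1; 3/2; 7/4; 15/8; 31/16 | 63/32; 2 } = 125/64
edge 9 of 14 (Red): { 0; 1; 3/2; 7/4; 15/8; 31/16 | 125/64; 63/32; 2 } = 249/128
edge 10 of 14 (Red): { 0; 1; 3/2; 7/4; 15/8; 31/16 | 249/128; 125/64; 63/32; 2 } = 497/256
edge 11 of 14 (Blue): { 0; 1; 3/2; 7/4; 15/8; 31/16; 497/256 | 249/128; 125/64; 63/32; 2 } = 995/512
edge 12 of 14 (Blue): { 0; 1; 3/2; 7/4; 15/8; 31/16; 497/256; 995/512 | 249/128; 125/64; 63/32; 2 } = 1991/1024
edge 13 of 14 (Blue): { 0; 1; 3/2; 7/4; 15/8; 31/16; 497/256; 995/512; 1991/1024 | 249/128; 125/64; 63/32; 2 } = 3983/2048
edge 14 of 14 (Red): { 0; 1; 3/2; 7/4; 15/8; 31/16; 497/256; 995/512; 1991/1024 | 3983/2048; 249/128; 125/64; 63/32; 2 } = 7965/4096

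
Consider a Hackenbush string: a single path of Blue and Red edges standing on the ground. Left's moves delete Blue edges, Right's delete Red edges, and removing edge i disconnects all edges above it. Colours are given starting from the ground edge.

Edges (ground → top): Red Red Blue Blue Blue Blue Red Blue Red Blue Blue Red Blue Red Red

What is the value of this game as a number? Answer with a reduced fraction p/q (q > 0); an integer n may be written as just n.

edge 1 of 15 (Red): { none | 0 } => -1
edge 2 of 15 (Red): { none | -1; 0 } => -2
edge 3 of 15 (Blue): { -2 | -1; 0 } => -3/2
edge 4 of 15 (Blue): { -2; -3/2 | -1; 0 } => -5/4
edge 5 of 15 (Blue): { -2; -3/2; -5/4 | -1; 0 } => -9/8
edge 6 of 15 (Blue): { -2; -3/2; -5/4; -9/8 | -1; 0 } => -17/16
edge 7 of 15 (Red): { -2; -3/2; -5/4; -9/8 | -17/16; -1; 0 } => -35/32
edge 8 of 15 (Blue): { -2; -3/2; -5/4; -9/8; -35/32 | -17/16; -1; 0 } => -69/64
edge 9 of 15 (Red): { -2; -3/2; -5/4; -9/8; -35/32 | -69/64; -17/16; -1; 0 } => -139/128
edge 10 of 15 (Blue): { -2; -3/2; -5/4; -9/8; -35/32; -139/128 | -69/64; -17/16; -1; 0 } => -277/256
edge 11 of 15 (Blue): { -2; -3/2; -5/4; -9/8; -35/32; -139/128; -277/256 | -69/64; -17/16; -1; 0 } => -553/512
edge 12 of 15 (Red): { -2; -3/2; -5/4; -9/8; -35/32; -139/128; -277/256 | -553/512; -69/64; -17/16; -1; 0 } => -1107/1024
edge 13 of 15 (Blue): { -2; -3/2; -5/4; -9/8; -35/32; -139/128; -277/256; -1107/1024 | -553/512; -69/64; -17/16; -1; 0 } => -2213/2048
edge 14 of 15 (Red): { -2; -3/2; -5/4; -9/8; -35/32; -139/128; -277/256; -1107/1024 | -2213/2048; -553/512; -69/64; -17/16; -1; 0 } => -4427/4096
edge 15 of 15 (Red): { -2; -3/2; -5/4; -9/8; -35/32; -139/128; -277/256; -1107/1024 | -4427/4096; -2213/2048; -553/512; -69/64; -17/16; -1; 0 } => -8855/8192

-8855/8192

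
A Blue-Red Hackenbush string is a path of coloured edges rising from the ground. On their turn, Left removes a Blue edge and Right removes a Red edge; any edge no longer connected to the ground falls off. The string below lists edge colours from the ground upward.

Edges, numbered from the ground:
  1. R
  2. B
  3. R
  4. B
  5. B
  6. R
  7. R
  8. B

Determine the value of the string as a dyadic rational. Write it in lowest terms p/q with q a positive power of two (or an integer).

1 of 8 · R · max L −∞ · min R 0 ⇒ -1
2 of 8 · RB · max L -1 · min R 0 ⇒ -1/2
3 of 8 · RBR · max L -1 · min R -1/2 ⇒ -3/4
4 of 8 · RBRB · max L -3/4 · min R -1/2 ⇒ -5/8
5 of 8 · RBRBB · max L -5/8 · min R -1/2 ⇒ -9/16
6 of 8 · RBRBBR · max L -5/8 · min R -9/16 ⇒ -19/32
7 of 8 · RBRBBRR · max L -5/8 · min R -19/32 ⇒ -39/64
8 of 8 · RBRBBRRB · max L -39/64 · min R -19/32 ⇒ -77/128

-77/128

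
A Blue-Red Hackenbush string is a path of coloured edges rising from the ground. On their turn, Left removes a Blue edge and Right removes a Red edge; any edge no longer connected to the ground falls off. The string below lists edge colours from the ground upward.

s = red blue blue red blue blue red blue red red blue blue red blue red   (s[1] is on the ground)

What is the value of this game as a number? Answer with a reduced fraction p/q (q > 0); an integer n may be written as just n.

-4811/16384

step 1: add red to get r; options L={  } R={ 0 } ⇒ -1
step 2: add blue to get rb; options L={ -1 } R={ 0 } ⇒ -1/2
step 3: add blue to get rbb; options L={ -1, -1/2 } R={ 0 } ⇒ -1/4
step 4: add red to get rbbr; options L={ -1, -1/2 } R={ -1/4, 0 } ⇒ -3/8
step 5: add blue to get rbbrb; options L={ -1, -1/2, -3/8 } R={ -1/4, 0 } ⇒ -5/16
step 6: add blue to get rbbrbb; options L={ -1, -1/2, -3/8, -5/16 } R={ -1/4, 0 } ⇒ -9/32
step 7: add red to get rbbrbbr; options L={ -1, -1/2, -3/8, -5/16 } R={ -9/32, -1/4, 0 } ⇒ -19/64
step 8: add blue to get rbbrbbrb; options L={ -1, -1/2, -3/8, -5/16, -19/64 } R={ -9/32, -1/4, 0 } ⇒ -37/128
step 9: add red to get rbbrbbrbr; options L={ -1, -1/2, -3/8, -5/16, -19/64 } R={ -37/128, -9/32, -1/4, 0 } ⇒ -75/256
step 10: add red to get rbbrbbrbrr; options L={ -1, -1/2, -3/8, -5/16, -19/64 } R={ -75/256, -37/128, -9/32, -1/4, 0 } ⇒ -151/512
step 11: add blue to get rbbrbbrbrrb; options L={ -1, -1/2, -3/8, -5/16, -19/64, -151/512 } R={ -75/256, -37/128, -9/32, -1/4, 0 } ⇒ -301/1024
step 12: add blue to get rbbrbbrbrrbb; options L={ -1, -1/2, -3/8, -5/16, -19/64, -151/512, -301/1024 } R={ -75/256, -37/128, -9/32, -1/4, 0 } ⇒ -601/2048
step 13: add red to get rbbrbbrbrrbbr; options L={ -1, -1/2, -3/8, -5/16, -19/64, -151/512, -301/1024 } R={ -601/2048, -75/256, -37/128, -9/32, -1/4, 0 } ⇒ -1203/4096
step 14: add blue to get rbbrbbrbrrbbrb; options L={ -1, -1/2, -3/8, -5/16, -19/64, -151/512, -301/1024, -1203/4096 } R={ -601/2048, -75/256, -37/128, -9/32, -1/4, 0 } ⇒ -2405/8192
step 15: add red to get rbbrbbrbrrbbrbr; options L={ -1, -1/2, -3/8, -5/16, -19/64, -151/512, -301/1024, -1203/4096 } R={ -2405/8192, -601/2048, -75/256, -37/128, -9/32, -1/4, 0 } ⇒ -4811/16384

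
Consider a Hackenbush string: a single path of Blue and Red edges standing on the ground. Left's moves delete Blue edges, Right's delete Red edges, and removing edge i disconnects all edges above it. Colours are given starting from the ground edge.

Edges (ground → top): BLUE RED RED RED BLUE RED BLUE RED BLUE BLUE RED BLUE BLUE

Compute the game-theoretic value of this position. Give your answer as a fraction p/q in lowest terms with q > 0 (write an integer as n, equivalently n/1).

Recurse on prefixes of the 13-edge string BLUE RED RED RED BLUE RED BLUE RED BLUE BLUE RED BLUE BLUE:
B: Left { 0 }, Right {  } = simplest 1
BR: Left { 0 }, Right { 1 } = simplest 1/2
BRR: Left { 0 }, Right { 1/2 1 } = simplest 1/4
BRRR: Left { 0 }, Right { 1/4 1/2 1 } = simplest 1/8
BRRRB: Left { 0 1/8 }, Right { 1/4 1/2 1 } = simplest 3/16
BRRRBR: Left { 0 1/8 }, Right { 3/16 1/4 1/2 1 } = simplest 5/32
BRRRBRB: Left { 0 1/8 5/32 }, Right { 3/16 1/4 1/2 1 } = simplest 11/64
BRRRBRBR: Left { 0 1/8 5/32 }, Right { 11/64 3/16 1/4 1/2 1 } = simplest 21/128
BRRRBRBRB: Left { 0 1/8 5/32 21/128 }, Right { 11/64 3/16 1/4 1/2 1 } = simplest 43/256
BRRRBRBRBB: Left { 0 1/8 5/32 21/128 43/256 }, Right { 11/64 3/16 1/4 1/2 1 } = simplest 87/512
BRRRBRBRBBR: Left { 0 1/8 5/32 21/128 43/256 }, Right { 87/512 11/64 3/16 1/4 1/2 1 } = simplest 173/1024
BRRRBRBRBBRB: Left { 0 1/8 5/32 21/128 43/256 173/1024 }, Right { 87/512 11/64 3/16 1/4 1/2 1 } = simplest 347/2048
BRRRBRBRBBRBB: Left { 0 1/8 5/32 21/128 43/256 173/1024 347/2048 }, Right { 87/512 11/64 3/16 1/4 1/2 1 } = simplest 695/4096

695/4096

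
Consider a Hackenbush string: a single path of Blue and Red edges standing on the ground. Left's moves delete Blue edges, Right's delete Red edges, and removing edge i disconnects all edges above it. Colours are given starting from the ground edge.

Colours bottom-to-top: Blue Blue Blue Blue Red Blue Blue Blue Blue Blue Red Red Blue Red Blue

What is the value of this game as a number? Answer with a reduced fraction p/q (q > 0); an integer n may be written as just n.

step 1: add Blue to get B; options L={ 0 } R={ · } => 1
step 2: add Blue to get BB; options L={ 0 1 } R={ · } => 2
step 3: add Blue to get BBB; options L={ 0 1 2 } R={ · } => 3
step 4: add Blue to get BBBB; options L={ 0 1 2 3 } R={ · } => 4
step 5: add Red to get BBBBR; options L={ 0 1 2 3 } R={ 4 } => 7/2
step 6: add Blue to get BBBBRB; options L={ 0 1 2 3 7/2 } R={ 4 } => 15/4
step 7: add Blue to get BBBBRBB; options L={ 0 1 2 3 7/2 15/4 } R={ 4 } => 31/8
step 8: add Blue to get BBBBRBBB; options L={ 0 1 2 3 7/2 15/4 31/8 } R={ 4 } => 63/16
step 9: add Blue to get BBBBRBBBB; options L={ 0 1 2 3 7/2 15/4 31/8 63/16 } R={ 4 } => 127/32
step 10: add Blue to get BBBBRBBBBB; options L={ 0 1 2 3 7/2 15/4 31/8 63/16 127/32 } R={ 4 } => 255/64
step 11: add Red to get BBBBRBBBBBR; options L={ 0 1 2 3 7/2 15/4 31/8 63/16 127/32 } R={ 255/64 4 } => 509/128
step 12: add Red to get BBBBRBBBBBRR; options L={ 0 1 2 3 7/2 15/4 31/8 63/16 127/32 } R={ 509/128 255/64 4 } => 1017/256
step 13: add Blue to get BBBBRBBBBBRRB; options L={ 0 1 2 3 7/2 15/4 31/8 63/16 127/32 1017/256 } R={ 509/128 255/64 4 } => 2035/512
step 14: add Red to get BBBBRBBBBBRRBR; options L={ 0 1 2 3 7/2 15/4 31/8 63/16 127/32 1017/256 } R={ 2035/512 509/128 255/64 4 } => 4069/1024
step 15: add Blue to get BBBBRBBBBBRRBRB; options L={ 0 1 2 3 7/2 15/4 31/8 63/16 127/32 1017/256 4069/1024 } R={ 2035/512 509/128 255/64 4 } => 8139/2048

8139/2048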